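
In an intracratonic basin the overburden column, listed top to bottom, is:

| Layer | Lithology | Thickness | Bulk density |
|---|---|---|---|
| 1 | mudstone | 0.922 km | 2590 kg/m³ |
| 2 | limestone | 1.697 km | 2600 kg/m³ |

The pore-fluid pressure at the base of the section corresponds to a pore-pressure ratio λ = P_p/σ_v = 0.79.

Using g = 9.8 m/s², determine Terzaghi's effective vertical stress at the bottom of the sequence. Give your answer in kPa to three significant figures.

14000 kPa

Overburden (lithostatic) stress σ_v:
mudstone: 2590 kg/m³ × 9.8 m/s² × 922 m = 2.340×10^7 Pa = 23.40 MPa
limestone: 2600 kg/m³ × 9.8 m/s² × 1697 m = 4.324×10^7 Pa = 43.24 MPa
Total = 23.40 + 43.24 = 66.642 MPa
Pore pressure P_p = λ·σ_v = 0.79 × 66.64 MPa = 52.65 MPa
Effective stress σ' = σ_v − P_p = 66.64 − 52.65 = 13.995 MPa = 13995 kPa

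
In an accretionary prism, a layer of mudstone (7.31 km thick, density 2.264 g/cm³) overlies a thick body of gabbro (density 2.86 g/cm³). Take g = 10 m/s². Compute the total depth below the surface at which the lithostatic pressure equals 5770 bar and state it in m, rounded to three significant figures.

Pressure at base of upper layers: 2264×10×7310 = 1.655×10^8 Pa = 1655 bar
Remaining pressure to be supplied by gabbro: 5.770×10^8 − 1.655×10^8 = 4.115×10^8 Pa
Additional depth in gabbro = 4.115×10^8 Pa / (2860 kg/m³ × 10 m/s²) = 14388 m
Total depth = 7310 m + 14388 m = 21698 m

21700 m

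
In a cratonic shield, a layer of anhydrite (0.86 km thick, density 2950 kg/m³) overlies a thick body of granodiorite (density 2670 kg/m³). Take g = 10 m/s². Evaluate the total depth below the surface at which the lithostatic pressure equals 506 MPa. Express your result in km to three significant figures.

18.9 km

Pressure at base of upper layers: 2950×10×860 = 2.537×10^7 Pa = 25.37 MPa
Remaining pressure to be supplied by granodiorite: 5.060×10^8 − 2.537×10^7 = 4.806×10^8 Pa
Additional depth in granodiorite = 4.806×10^8 Pa / (2670 kg/m³ × 10 m/s²) = 18001 m
Total depth = 860 m + 18001 m = 18861 m
= 18.861 km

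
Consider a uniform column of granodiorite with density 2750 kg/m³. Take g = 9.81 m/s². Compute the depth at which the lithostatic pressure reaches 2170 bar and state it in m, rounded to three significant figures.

h = P/(ρg) = 2170 bar / (2750 kg/m³ × 9.81 m/s²) = 2.170×10^8 Pa / 26978 Pa/m = 8043.7 m

8040 m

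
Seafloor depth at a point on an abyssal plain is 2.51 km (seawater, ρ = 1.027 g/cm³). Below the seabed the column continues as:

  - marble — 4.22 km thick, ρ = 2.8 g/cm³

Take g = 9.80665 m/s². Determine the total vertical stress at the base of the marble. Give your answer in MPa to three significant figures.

seawater: 1027 kg/m³ × 9.80665 m/s² × 2510 m = 2.528×10^7 Pa = 25.28 MPa
marble: 2800 kg/m³ × 9.80665 m/s² × 4220 m = 1.159×10^8 Pa = 115.9 MPa
Total = 25.28 + 115.9 = 141.15 MPa

141 MPa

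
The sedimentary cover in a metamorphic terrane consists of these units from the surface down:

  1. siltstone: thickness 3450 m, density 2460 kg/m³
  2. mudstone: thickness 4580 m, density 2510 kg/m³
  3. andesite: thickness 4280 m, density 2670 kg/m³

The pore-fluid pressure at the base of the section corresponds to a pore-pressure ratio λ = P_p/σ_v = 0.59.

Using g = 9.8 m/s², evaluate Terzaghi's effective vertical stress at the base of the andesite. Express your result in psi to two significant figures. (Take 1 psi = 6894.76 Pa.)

Overburden (lithostatic) stress σ_v:
siltstone: 2460 kg/m³ × 9.8 m/s² × 3450 m = 8.317×10^7 Pa = 83.17 MPa
mudstone: 2510 kg/m³ × 9.8 m/s² × 4580 m = 1.127×10^8 Pa = 112.7 MPa
andesite: 2670 kg/m³ × 9.8 m/s² × 4280 m = 1.120×10^8 Pa = 112.0 MPa
Total = 83.17 + 112.7 + 112.0 = 307.82 MPa
Pore pressure P_p = λ·σ_v = 0.59 × 307.8 MPa = 181.6 MPa
Effective stress σ' = σ_v − P_p = 307.8 − 181.6 = 126.21 MPa = 18305 psi

18000 psi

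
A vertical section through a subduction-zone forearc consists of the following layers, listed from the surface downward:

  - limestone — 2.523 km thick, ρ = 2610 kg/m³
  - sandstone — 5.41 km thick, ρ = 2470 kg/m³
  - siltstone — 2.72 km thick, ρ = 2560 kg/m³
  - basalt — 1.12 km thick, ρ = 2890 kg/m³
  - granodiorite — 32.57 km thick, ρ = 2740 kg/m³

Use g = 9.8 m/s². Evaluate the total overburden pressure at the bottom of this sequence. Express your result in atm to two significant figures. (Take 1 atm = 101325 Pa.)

limestone: 2610 kg/m³ × 9.8 m/s² × 2523 m = 6.453×10^7 Pa = 636.9 atm
sandstone: 2470 kg/m³ × 9.8 m/s² × 5410 m = 1.310×10^8 Pa = 1292 atm
siltstone: 2560 kg/m³ × 9.8 m/s² × 2720 m = 6.824×10^7 Pa = 673.5 atm
basalt: 2890 kg/m³ × 9.8 m/s² × 1120 m = 3.172×10^7 Pa = 313.1 atm
granodiorite: 2740 kg/m³ × 9.8 m/s² × 32570 m = 8.746×10^8 Pa = 8631 atm
Total = 636.9 + 1292 + 673.5 + 313.1 + 8631 = 11547 atm

12000 atm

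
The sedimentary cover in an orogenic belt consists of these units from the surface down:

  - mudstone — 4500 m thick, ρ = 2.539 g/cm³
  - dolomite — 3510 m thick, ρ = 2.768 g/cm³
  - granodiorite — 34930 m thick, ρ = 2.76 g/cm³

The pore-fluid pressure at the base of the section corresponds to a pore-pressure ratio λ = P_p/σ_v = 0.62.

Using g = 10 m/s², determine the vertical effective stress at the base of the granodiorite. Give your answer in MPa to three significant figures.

447 MPa

Overburden (lithostatic) stress σ_v:
mudstone: 2539 kg/m³ × 10 m/s² × 4500 m = 1.143×10^8 Pa = 114.3 MPa
dolomite: 2768 kg/m³ × 10 m/s² × 3510 m = 9.716×10^7 Pa = 97.16 MPa
granodiorite: 2760 kg/m³ × 10 m/s² × 34930 m = 9.641×10^8 Pa = 964.1 MPa
Total = 114.3 + 97.16 + 964.1 = 1175.5 MPa
Pore pressure P_p = λ·σ_v = 0.62 × 1175 MPa = 728.8 MPa
Effective stress σ' = σ_v − P_p = 1175 − 728.8 = 446.68 MPa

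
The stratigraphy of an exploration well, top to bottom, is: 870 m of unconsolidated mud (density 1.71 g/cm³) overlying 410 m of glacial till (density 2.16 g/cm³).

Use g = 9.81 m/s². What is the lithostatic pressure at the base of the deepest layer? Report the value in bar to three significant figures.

233 bar

unconsolidated mud: 1710 kg/m³ × 9.81 m/s² × 870 m = 1.459×10^7 Pa = 145.9 bar
glacial till: 2160 kg/m³ × 9.81 m/s² × 410 m = 8.688×10^6 Pa = 86.88 bar
Total = 145.9 + 86.88 = 232.82 bar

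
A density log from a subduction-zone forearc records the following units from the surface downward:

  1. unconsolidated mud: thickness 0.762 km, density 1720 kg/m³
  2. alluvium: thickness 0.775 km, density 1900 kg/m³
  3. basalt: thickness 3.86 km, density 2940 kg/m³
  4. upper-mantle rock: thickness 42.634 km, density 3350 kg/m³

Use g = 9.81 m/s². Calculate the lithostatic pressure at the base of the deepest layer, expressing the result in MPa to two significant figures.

1500 MPa

unconsolidated mud: 1720 kg/m³ × 9.81 m/s² × 762 m = 1.286×10^7 Pa = 12.86 MPa
alluvium: 1900 kg/m³ × 9.81 m/s² × 775 m = 1.445×10^7 Pa = 14.45 MPa
basalt: 2940 kg/m³ × 9.81 m/s² × 3860 m = 1.113×10^8 Pa = 111.3 MPa
upper-mantle rock: 3350 kg/m³ × 9.81 m/s² × 42634 m = 1.401×10^9 Pa = 1401 MPa
Total = 12.86 + 14.45 + 111.3 + 1401 = 1539.7 MPa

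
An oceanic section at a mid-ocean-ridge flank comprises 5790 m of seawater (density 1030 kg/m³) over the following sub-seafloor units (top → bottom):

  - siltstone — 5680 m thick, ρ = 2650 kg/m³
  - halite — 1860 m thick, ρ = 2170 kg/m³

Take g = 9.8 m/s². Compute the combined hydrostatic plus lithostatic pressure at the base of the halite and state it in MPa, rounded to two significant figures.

seawater: 1030 kg/m³ × 9.8 m/s² × 5790 m = 5.844×10^7 Pa = 58.44 MPa
siltstone: 2650 kg/m³ × 9.8 m/s² × 5680 m = 1.475×10^8 Pa = 147.5 MPa
halite: 2170 kg/m³ × 9.8 m/s² × 1860 m = 3.955×10^7 Pa = 39.55 MPa
Total = 58.44 + 147.5 + 39.55 = 245.51 MPa

250 MPa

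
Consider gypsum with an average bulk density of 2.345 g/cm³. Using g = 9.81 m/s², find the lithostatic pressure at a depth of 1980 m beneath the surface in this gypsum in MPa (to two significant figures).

46 MPa

gypsum: 2345 kg/m³ × 9.81 m/s² × 1980 m = 4.555×10^7 Pa = 45.55 MPa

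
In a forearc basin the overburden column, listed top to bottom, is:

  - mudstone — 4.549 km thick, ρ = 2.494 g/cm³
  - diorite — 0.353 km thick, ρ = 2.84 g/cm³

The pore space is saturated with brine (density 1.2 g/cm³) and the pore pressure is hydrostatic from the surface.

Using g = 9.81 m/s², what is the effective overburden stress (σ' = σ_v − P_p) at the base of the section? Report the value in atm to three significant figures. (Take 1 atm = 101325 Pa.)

Overburden (lithostatic) stress σ_v:
mudstone: 2494 kg/m³ × 9.81 m/s² × 4549 m = 1.113×10^8 Pa = 111.3 MPa
diorite: 2840 kg/m³ × 9.81 m/s² × 353 m = 9.835×10^6 Pa = 9.835 MPa
Total = 111.3 + 9.835 = 121.13 MPa
Pore pressure P_p = 1200 kg/m³ × 9.81 m/s² × 4902 m = 5.771×10^7 Pa = 57.71 MPa
Effective stress σ' = σ_v − P_p = 121.1 − 57.71 = 63.425 MPa = 625.95 atm

626 atm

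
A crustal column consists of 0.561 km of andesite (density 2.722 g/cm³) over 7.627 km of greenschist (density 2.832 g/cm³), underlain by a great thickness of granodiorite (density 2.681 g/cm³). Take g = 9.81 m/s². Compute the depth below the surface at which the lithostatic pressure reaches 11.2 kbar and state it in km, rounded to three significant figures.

Pressure at base of upper layers: 2722×9.81×561 + 2832×9.81×7627 = 2.269×10^8 Pa = 2.269 kbar
Remaining pressure to be supplied by granodiorite: 1.120×10^9 − 2.269×10^8 = 8.931×10^8 Pa
Additional depth in granodiorite = 8.931×10^8 Pa / (2681 kg/m³ × 9.81 m/s²) = 33958 m
Total depth = 8188 m + 33958 m = 42146 m
= 42.146 km

42.1 km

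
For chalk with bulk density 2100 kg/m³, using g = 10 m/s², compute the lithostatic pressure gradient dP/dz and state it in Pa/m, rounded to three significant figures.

21000 Pa/m

dP/dz = ρg = 2100 kg/m³ × 10 m/s² = 21000 Pa/m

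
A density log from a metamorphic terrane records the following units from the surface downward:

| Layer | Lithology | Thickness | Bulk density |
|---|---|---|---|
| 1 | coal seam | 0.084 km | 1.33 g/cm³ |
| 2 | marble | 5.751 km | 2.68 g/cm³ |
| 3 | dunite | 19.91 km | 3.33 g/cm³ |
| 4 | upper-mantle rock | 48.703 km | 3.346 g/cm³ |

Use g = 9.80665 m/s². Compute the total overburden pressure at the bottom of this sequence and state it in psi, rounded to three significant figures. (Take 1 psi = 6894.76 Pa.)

coal seam: 1330 kg/m³ × 9.80665 m/s² × 84 m = 1.096×10^6 Pa = 158.9 psi
marble: 2680 kg/m³ × 9.80665 m/s² × 5751 m = 1.511×10^8 Pa = 21922 psi
dunite: 3330 kg/m³ × 9.80665 m/s² × 19910 m = 6.502×10^8 Pa = 94301 psi
upper-mantle rock: 3346 kg/m³ × 9.80665 m/s² × 48703 m = 1.598×10^9 Pa = 2.318×10^5 psi
Total = 158.9 + 21922 + 94301 + 2.318×10^5 = 3.4817×10^5 psi

348000 psi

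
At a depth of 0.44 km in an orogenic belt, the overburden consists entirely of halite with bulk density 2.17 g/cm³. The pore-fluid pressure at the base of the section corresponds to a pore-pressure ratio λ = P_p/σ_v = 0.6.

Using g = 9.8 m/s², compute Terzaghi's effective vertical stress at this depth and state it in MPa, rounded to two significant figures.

3.7 MPa

Overburden (lithostatic) stress σ_v:
halite: 2170 kg/m³ × 9.8 m/s² × 440 m = 9.357×10^6 Pa = 9.357 MPa
Pore pressure P_p = λ·σ_v = 0.6 × 9.357 MPa = 5.614 MPa
Effective stress σ' = σ_v − P_p = 9.357 − 5.614 = 3.7428 MPa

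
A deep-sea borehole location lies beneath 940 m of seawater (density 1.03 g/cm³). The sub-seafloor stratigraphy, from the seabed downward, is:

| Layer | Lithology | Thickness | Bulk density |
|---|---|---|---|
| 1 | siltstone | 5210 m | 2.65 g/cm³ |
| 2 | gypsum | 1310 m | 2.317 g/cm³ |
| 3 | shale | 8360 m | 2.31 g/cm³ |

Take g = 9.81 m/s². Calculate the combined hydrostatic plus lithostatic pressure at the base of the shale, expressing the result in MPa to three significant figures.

seawater: 1030 kg/m³ × 9.81 m/s² × 940 m = 9.498×10^6 Pa = 9.498 MPa
siltstone: 2650 kg/m³ × 9.81 m/s² × 5210 m = 1.354×10^8 Pa = 135.4 MPa
gypsum: 2317 kg/m³ × 9.81 m/s² × 1310 m = 2.978×10^7 Pa = 29.78 MPa
shale: 2310 kg/m³ × 9.81 m/s² × 8360 m = 1.894×10^8 Pa = 189.4 MPa
Total = 9.498 + 135.4 + 29.78 + 189.4 = 364.16 MPa

364 MPa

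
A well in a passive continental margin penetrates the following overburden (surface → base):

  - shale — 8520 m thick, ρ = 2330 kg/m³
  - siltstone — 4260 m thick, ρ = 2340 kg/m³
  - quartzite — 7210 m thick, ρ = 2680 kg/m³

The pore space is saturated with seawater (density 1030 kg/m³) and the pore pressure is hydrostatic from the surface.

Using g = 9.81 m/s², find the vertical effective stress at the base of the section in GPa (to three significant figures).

Overburden (lithostatic) stress σ_v:
shale: 2330 kg/m³ × 9.81 m/s² × 8520 m = 1.947×10^8 Pa = 194.7 MPa
siltstone: 2340 kg/m³ × 9.81 m/s² × 4260 m = 9.779×10^7 Pa = 97.79 MPa
quartzite: 2680 kg/m³ × 9.81 m/s² × 7210 m = 1.896×10^8 Pa = 189.6 MPa
Total = 194.7 + 97.79 + 189.6 = 482.09 MPa
Pore pressure P_p = 1030 kg/m³ × 9.81 m/s² × 19990 m = 2.020×10^8 Pa = 202.0 MPa
Effective stress σ' = σ_v − P_p = 482.1 − 202.0 = 280.11 MPa = 0.28011 GPa

0.280 GPa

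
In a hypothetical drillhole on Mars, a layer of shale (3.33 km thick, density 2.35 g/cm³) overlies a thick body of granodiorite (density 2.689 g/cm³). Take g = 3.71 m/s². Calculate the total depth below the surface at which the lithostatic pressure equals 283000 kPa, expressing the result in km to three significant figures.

28.8 km

Pressure at base of upper layers: 2350×3.71×3330 = 2.903×10^7 Pa = 29033 kPa
Remaining pressure to be supplied by granodiorite: 2.830×10^8 − 2.903×10^7 = 2.540×10^8 Pa
Additional depth in granodiorite = 2.540×10^8 Pa / (2689 kg/m³ × 3.71 m/s²) = 25457 m
Total depth = 3330 m + 25457 m = 28787 m
= 28.787 km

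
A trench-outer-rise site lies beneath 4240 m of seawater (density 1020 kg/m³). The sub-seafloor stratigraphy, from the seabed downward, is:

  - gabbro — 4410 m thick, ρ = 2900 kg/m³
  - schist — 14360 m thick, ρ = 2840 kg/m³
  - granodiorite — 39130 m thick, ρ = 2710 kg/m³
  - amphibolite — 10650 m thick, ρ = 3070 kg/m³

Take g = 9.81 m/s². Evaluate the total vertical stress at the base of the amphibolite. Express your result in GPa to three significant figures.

1.93 GPa

seawater: 1020 kg/m³ × 9.81 m/s² × 4240 m = 4.243×10^7 Pa = 0.04243 GPa
gabbro: 2900 kg/m³ × 9.81 m/s² × 4410 m = 1.255×10^8 Pa = 0.1255 GPa
schist: 2840 kg/m³ × 9.81 m/s² × 14360 m = 4.001×10^8 Pa = 0.4001 GPa
granodiorite: 2710 kg/m³ × 9.81 m/s² × 39130 m = 1.040×10^9 Pa = 1.040 GPa
amphibolite: 3070 kg/m³ × 9.81 m/s² × 10650 m = 3.207×10^8 Pa = 0.3207 GPa
Total = 0.04243 + 0.1255 + 0.4001 + 1.040 + 0.3207 = 1.9290 GPa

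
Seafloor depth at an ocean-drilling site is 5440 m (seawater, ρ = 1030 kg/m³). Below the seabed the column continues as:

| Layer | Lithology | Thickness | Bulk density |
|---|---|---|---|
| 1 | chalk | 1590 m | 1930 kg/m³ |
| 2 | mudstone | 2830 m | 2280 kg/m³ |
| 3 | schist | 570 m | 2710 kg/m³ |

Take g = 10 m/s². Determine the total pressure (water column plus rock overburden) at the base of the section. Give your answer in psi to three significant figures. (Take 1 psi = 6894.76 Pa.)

24200 psi

seawater: 1030 kg/m³ × 10 m/s² × 5440 m = 5.603×10^7 Pa = 8127 psi
chalk: 1930 kg/m³ × 10 m/s² × 1590 m = 3.069×10^7 Pa = 4451 psi
mudstone: 2280 kg/m³ × 10 m/s² × 2830 m = 6.452×10^7 Pa = 9358 psi
schist: 2710 kg/m³ × 10 m/s² × 570 m = 1.545×10^7 Pa = 2240 psi
Total = 8127 + 4451 + 9358 + 2240 = 24176 psi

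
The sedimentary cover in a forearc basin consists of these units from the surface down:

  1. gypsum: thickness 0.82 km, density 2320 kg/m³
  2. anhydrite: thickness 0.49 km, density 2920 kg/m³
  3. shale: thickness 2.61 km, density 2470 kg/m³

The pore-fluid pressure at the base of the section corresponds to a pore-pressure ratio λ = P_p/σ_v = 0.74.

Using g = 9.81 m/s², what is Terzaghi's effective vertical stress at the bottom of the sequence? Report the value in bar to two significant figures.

250 bar

Overburden (lithostatic) stress σ_v:
gypsum: 2320 kg/m³ × 9.81 m/s² × 820 m = 1.866×10^7 Pa = 18.66 MPa
anhydrite: 2920 kg/m³ × 9.81 m/s² × 490 m = 1.404×10^7 Pa = 14.04 MPa
shale: 2470 kg/m³ × 9.81 m/s² × 2610 m = 6.324×10^7 Pa = 63.24 MPa
Total = 18.66 + 14.04 + 63.24 = 95.941 MPa
Pore pressure P_p = λ·σ_v = 0.74 × 95.94 MPa = 71.00 MPa
Effective stress σ' = σ_v − P_p = 95.94 − 71.00 = 24.945 MPa = 249.45 bar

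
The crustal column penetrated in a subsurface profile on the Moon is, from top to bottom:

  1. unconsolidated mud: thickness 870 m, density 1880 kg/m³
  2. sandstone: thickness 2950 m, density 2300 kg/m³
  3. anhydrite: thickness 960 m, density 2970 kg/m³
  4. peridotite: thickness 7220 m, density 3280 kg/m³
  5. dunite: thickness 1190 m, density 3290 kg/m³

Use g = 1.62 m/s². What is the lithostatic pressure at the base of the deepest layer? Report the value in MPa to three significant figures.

unconsolidated mud: 1880 kg/m³ × 1.62 m/s² × 870 m = 2.650×10^6 Pa = 2.650 MPa
sandstone: 2300 kg/m³ × 1.62 m/s² × 2950 m = 1.099×10^7 Pa = 10.99 MPa
anhydrite: 2970 kg/m³ × 1.62 m/s² × 960 m = 4.619×10^6 Pa = 4.619 MPa
peridotite: 3280 kg/m³ × 1.62 m/s² × 7220 m = 3.836×10^7 Pa = 38.36 MPa
dunite: 3290 kg/m³ × 1.62 m/s² × 1190 m = 6.342×10^6 Pa = 6.342 MPa
Total = 2.650 + 10.99 + 4.619 + 38.36 + 6.342 = 62.967 MPa

63.0 MPa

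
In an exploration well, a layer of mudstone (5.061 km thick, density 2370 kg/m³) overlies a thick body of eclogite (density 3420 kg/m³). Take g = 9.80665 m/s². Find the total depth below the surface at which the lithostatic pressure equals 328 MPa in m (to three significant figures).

Pressure at base of upper layers: 2370×9.80665×5061 = 1.176×10^8 Pa = 117.6 MPa
Remaining pressure to be supplied by eclogite: 3.280×10^8 − 1.176×10^8 = 2.104×10^8 Pa
Additional depth in eclogite = 2.104×10^8 Pa / (3420 kg/m³ × 9.80665 m/s²) = 6272.6 m
Total depth = 5061 m + 6272.6 m = 11334 m

11300 m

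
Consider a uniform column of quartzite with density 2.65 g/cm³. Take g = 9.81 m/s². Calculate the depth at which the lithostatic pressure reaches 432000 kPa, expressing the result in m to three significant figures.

h = P/(ρg) = 432000 kPa / (2650 kg/m³ × 9.81 m/s²) = 4.320×10^8 Pa / 25996 Pa/m = 16618 m

16600 m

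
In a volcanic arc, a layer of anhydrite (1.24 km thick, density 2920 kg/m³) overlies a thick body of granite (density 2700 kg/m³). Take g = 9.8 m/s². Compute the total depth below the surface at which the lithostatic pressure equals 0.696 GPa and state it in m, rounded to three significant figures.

Pressure at base of upper layers: 2920×9.8×1240 = 3.548×10^7 Pa = 0.03548 GPa
Remaining pressure to be supplied by granite: 6.960×10^8 − 3.548×10^7 = 6.605×10^8 Pa
Additional depth in granite = 6.605×10^8 Pa / (2700 kg/m³ × 9.8 m/s²) = 24963 m
Total depth = 1240 m + 24963 m = 26203 m

26200 m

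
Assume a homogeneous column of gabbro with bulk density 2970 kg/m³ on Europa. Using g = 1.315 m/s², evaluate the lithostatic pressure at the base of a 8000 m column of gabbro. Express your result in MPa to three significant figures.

gabbro: 2970 kg/m³ × 1.315 m/s² × 8000 m = 3.124×10^7 Pa = 31.24 MPa

31.2 MPa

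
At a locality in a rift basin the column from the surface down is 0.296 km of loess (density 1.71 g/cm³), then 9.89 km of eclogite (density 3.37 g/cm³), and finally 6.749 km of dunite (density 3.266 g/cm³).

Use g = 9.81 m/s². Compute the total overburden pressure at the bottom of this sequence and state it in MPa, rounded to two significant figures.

550 MPa

loess: 1710 kg/m³ × 9.81 m/s² × 296 m = 4.965×10^6 Pa = 4.965 MPa
eclogite: 3370 kg/m³ × 9.81 m/s² × 9890 m = 3.270×10^8 Pa = 327.0 MPa
dunite: 3266 kg/m³ × 9.81 m/s² × 6749 m = 2.162×10^8 Pa = 216.2 MPa
Total = 4.965 + 327.0 + 216.2 = 548.16 MPa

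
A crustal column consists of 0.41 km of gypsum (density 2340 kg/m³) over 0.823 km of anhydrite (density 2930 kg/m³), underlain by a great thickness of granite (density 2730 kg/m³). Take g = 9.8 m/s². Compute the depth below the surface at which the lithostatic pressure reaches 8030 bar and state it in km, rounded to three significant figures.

30.0 km

Pressure at base of upper layers: 2340×9.8×410 + 2930×9.8×823 = 3.303×10^7 Pa = 330.3 bar
Remaining pressure to be supplied by granite: 8.030×10^8 − 3.303×10^7 = 7.700×10^8 Pa
Additional depth in granite = 7.700×10^8 Pa / (2730 kg/m³ × 9.8 m/s²) = 28779 m
Total depth = 1233 m + 28779 m = 30012 m
= 30.012 km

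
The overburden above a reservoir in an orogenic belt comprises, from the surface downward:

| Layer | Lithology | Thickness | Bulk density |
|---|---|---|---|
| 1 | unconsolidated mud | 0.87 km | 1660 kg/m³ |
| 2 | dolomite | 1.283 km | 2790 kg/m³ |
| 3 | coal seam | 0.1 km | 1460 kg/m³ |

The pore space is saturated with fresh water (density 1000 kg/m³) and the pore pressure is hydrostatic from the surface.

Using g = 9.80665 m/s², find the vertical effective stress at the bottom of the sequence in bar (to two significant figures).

290 bar

Overburden (lithostatic) stress σ_v:
unconsolidated mud: 1660 kg/m³ × 9.80665 m/s² × 870 m = 1.416×10^7 Pa = 14.16 MPa
dolomite: 2790 kg/m³ × 9.80665 m/s² × 1283 m = 3.510×10^7 Pa = 35.10 MPa
coal seam: 1460 kg/m³ × 9.80665 m/s² × 100 m = 1.432×10^6 Pa = 1.432 MPa
Total = 14.16 + 35.10 + 1.432 = 50.698 MPa
Pore pressure P_p = 1000 kg/m³ × 9.80665 m/s² × 2253 m = 2.209×10^7 Pa = 22.09 MPa
Effective stress σ' = σ_v − P_p = 50.70 − 22.09 = 28.604 MPa = 286.04 bar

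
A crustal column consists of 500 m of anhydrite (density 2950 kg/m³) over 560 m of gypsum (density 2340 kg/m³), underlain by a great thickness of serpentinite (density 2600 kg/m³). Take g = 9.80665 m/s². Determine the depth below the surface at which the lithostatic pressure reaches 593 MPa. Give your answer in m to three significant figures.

23200 m

Pressure at base of upper layers: 2950×9.80665×500 + 2340×9.80665×560 = 2.732×10^7 Pa = 27.32 MPa
Remaining pressure to be supplied by serpentinite: 5.930×10^8 − 2.732×10^7 = 5.657×10^8 Pa
Additional depth in serpentinite = 5.657×10^8 Pa / (2600 kg/m³ × 9.80665 m/s²) = 22186 m
Total depth = 1060 m + 22186 m = 23246 m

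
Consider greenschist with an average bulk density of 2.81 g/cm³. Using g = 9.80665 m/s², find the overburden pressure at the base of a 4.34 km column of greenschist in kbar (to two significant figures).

1.2 kbar

greenschist: 2810 kg/m³ × 9.80665 m/s² × 4340 m = 1.196×10^8 Pa = 1.196 kbar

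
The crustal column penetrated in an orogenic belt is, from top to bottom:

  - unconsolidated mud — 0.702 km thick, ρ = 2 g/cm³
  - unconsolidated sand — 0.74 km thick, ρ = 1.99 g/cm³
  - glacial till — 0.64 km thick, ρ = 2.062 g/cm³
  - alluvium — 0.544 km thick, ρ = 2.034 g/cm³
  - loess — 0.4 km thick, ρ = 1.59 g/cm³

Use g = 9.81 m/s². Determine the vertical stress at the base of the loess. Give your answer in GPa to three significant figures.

unconsolidated mud: 2000 kg/m³ × 9.81 m/s² × 702 m = 1.377×10^7 Pa = 0.01377 GPa
unconsolidated sand: 1990 kg/m³ × 9.81 m/s² × 740 m = 1.445×10^7 Pa = 0.01445 GPa
glacial till: 2062 kg/m³ × 9.81 m/s² × 640 m = 1.295×10^7 Pa = 0.01295 GPa
alluvium: 2034 kg/m³ × 9.81 m/s² × 544 m = 1.085×10^7 Pa = 0.01085 GPa
loess: 1590 kg/m³ × 9.81 m/s² × 400 m = 6.239×10^6 Pa = 6.239×10^-3 GPa
Total = 0.01377 + 0.01445 + 0.01295 + 0.01085 + 6.239×10^-3 = 0.058259 GPa

0.0583 GPa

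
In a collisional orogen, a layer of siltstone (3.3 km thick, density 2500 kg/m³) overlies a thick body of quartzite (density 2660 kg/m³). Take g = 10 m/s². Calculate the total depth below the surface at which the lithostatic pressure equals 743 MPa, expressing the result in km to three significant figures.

28.1 km

Pressure at base of upper layers: 2500×10×3300 = 8.250×10^7 Pa = 82.50 MPa
Remaining pressure to be supplied by quartzite: 7.430×10^8 − 8.250×10^7 = 6.605×10^8 Pa
Additional depth in quartzite = 6.605×10^8 Pa / (2660 kg/m³ × 10 m/s²) = 24831 m
Total depth = 3300 m + 24831 m = 28131 m
= 28.131 km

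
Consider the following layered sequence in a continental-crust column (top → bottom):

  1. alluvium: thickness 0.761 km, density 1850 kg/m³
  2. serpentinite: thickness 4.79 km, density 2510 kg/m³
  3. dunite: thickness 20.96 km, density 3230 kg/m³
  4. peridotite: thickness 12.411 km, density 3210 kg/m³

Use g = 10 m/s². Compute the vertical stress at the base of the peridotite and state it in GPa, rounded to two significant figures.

alluvium: 1850 kg/m³ × 10 m/s² × 761 m = 1.408×10^7 Pa = 0.01408 GPa
serpentinite: 2510 kg/m³ × 10 m/s² × 4790 m = 1.202×10^8 Pa = 0.1202 GPa
dunite: 3230 kg/m³ × 10 m/s² × 20960 m = 6.770×10^8 Pa = 0.6770 GPa
peridotite: 3210 kg/m³ × 10 m/s² × 12411 m = 3.984×10^8 Pa = 0.3984 GPa
Total = 0.01408 + 0.1202 + 0.6770 + 0.3984 = 1.2097 GPa

1.2 GPa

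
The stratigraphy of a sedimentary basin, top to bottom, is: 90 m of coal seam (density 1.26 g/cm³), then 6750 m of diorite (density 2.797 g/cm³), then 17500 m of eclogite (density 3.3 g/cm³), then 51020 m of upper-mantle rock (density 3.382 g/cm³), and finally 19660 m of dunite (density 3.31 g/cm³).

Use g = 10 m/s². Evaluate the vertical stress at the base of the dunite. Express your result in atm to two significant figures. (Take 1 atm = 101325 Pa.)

coal seam: 1260 kg/m³ × 10 m/s² × 90 m = 1.134×10^6 Pa = 11.19 atm
diorite: 2797 kg/m³ × 10 m/s² × 6750 m = 1.888×10^8 Pa = 1863 atm
eclogite: 3300 kg/m³ × 10 m/s² × 17500 m = 5.775×10^8 Pa = 5699 atm
upper-mantle rock: 3382 kg/m³ × 10 m/s² × 51020 m = 1.725×10^9 Pa = 17029 atm
dunite: 3310 kg/m³ × 10 m/s² × 19660 m = 6.507×10^8 Pa = 6422 atm
Total = 11.19 + 1863 + 5699 + 17029 + 6422 = 31026 atm

31000 atm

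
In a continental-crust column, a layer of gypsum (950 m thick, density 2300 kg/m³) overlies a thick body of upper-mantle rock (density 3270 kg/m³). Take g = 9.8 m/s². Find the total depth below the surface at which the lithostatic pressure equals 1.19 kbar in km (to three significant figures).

4.00 km

Pressure at base of upper layers: 2300×9.8×950 = 2.141×10^7 Pa = 0.2141 kbar
Remaining pressure to be supplied by upper-mantle rock: 1.190×10^8 − 2.141×10^7 = 9.759×10^7 Pa
Additional depth in upper-mantle rock = 9.759×10^7 Pa / (3270 kg/m³ × 9.8 m/s²) = 3045.2 m
Total depth = 950 m + 3045.2 m = 3995.2 m
= 3.9952 km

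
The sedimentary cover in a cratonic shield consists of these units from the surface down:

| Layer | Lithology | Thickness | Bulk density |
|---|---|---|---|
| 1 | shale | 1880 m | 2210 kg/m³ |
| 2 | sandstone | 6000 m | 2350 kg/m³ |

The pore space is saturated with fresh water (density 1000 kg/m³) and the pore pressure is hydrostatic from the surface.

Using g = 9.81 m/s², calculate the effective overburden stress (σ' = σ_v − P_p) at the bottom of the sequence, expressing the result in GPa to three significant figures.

0.102 GPa

Overburden (lithostatic) stress σ_v:
shale: 2210 kg/m³ × 9.81 m/s² × 1880 m = 4.076×10^7 Pa = 40.76 MPa
sandstone: 2350 kg/m³ × 9.81 m/s² × 6000 m = 1.383×10^8 Pa = 138.3 MPa
Total = 40.76 + 138.3 = 179.08 MPa
Pore pressure P_p = 1000 kg/m³ × 9.81 m/s² × 7880 m = 7.730×10^7 Pa = 77.30 MPa
Effective stress σ' = σ_v − P_p = 179.1 − 77.30 = 101.78 MPa = 0.10178 GPa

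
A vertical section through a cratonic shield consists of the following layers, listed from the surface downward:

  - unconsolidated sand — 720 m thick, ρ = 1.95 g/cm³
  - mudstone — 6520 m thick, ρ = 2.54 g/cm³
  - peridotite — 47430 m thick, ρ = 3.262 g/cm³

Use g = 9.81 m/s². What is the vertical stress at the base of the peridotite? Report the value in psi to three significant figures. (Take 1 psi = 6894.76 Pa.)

unconsolidated sand: 1950 kg/m³ × 9.81 m/s² × 720 m = 1.377×10^7 Pa = 1998 psi
mudstone: 2540 kg/m³ × 9.81 m/s² × 6520 m = 1.625×10^8 Pa = 23563 psi
peridotite: 3262 kg/m³ × 9.81 m/s² × 47430 m = 1.518×10^9 Pa = 2.201×10^5 psi
Total = 1998 + 23563 + 2.201×10^5 = 2.4569×10^5 psi

246000 psi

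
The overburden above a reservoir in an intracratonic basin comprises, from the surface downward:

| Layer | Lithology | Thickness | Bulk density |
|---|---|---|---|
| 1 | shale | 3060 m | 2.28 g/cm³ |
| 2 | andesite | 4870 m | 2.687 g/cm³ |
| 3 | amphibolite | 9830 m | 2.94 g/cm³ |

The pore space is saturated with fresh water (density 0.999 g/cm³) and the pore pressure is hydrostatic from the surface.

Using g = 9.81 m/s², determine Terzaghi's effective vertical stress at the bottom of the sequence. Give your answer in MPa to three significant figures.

306 MPa

Overburden (lithostatic) stress σ_v:
shale: 2280 kg/m³ × 9.81 m/s² × 3060 m = 6.844×10^7 Pa = 68.44 MPa
andesite: 2687 kg/m³ × 9.81 m/s² × 4870 m = 1.284×10^8 Pa = 128.4 MPa
amphibolite: 2940 kg/m³ × 9.81 m/s² × 9830 m = 2.835×10^8 Pa = 283.5 MPa
Total = 68.44 + 128.4 + 283.5 = 480.32 MPa
Pore pressure P_p = 999 kg/m³ × 9.81 m/s² × 17760 m = 1.741×10^8 Pa = 174.1 MPa
Effective stress σ' = σ_v − P_p = 480.3 − 174.1 = 306.27 MPa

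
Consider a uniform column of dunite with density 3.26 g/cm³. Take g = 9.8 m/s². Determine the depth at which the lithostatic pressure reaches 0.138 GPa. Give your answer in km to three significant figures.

h = P/(ρg) = 0.138 GPa / (3260 kg/m³ × 9.8 m/s²) = 1.380×10^8 Pa / 31948 Pa/m = 4319.5 m
= 4.3195 km

4.32 km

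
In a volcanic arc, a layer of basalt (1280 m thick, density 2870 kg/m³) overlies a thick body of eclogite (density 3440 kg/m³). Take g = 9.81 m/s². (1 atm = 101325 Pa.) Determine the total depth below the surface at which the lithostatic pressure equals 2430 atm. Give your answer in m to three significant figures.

Pressure at base of upper layers: 2870×9.81×1280 = 3.604×10^7 Pa = 355.7 atm
Remaining pressure to be supplied by eclogite: 2.462×10^8 − 3.604×10^7 = 2.102×10^8 Pa
Additional depth in eclogite = 2.102×10^8 Pa / (3440 kg/m³ × 9.81 m/s²) = 6228.3 m
Total depth = 1280 m + 6228.3 m = 7508.3 m

7510 m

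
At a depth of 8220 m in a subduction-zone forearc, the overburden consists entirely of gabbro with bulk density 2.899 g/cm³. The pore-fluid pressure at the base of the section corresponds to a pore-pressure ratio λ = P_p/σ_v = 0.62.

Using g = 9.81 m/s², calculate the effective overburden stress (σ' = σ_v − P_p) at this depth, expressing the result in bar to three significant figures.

Overburden (lithostatic) stress σ_v:
gabbro: 2899 kg/m³ × 9.81 m/s² × 8220 m = 2.338×10^8 Pa = 233.8 MPa
Pore pressure P_p = λ·σ_v = 0.62 × 233.8 MPa = 144.9 MPa
Effective stress σ' = σ_v − P_p = 233.8 − 144.9 = 88.833 MPa = 888.33 bar

888 bar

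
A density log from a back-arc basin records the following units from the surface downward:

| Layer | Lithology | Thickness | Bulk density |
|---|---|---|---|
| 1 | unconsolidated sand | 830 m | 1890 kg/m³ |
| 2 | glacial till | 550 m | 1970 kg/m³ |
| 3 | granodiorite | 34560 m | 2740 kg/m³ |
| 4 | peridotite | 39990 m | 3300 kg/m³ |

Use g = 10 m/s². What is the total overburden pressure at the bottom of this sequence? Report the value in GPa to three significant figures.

unconsolidated sand: 1890 kg/m³ × 10 m/s² × 830 m = 1.569×10^7 Pa = 0.01569 GPa
glacial till: 1970 kg/m³ × 10 m/s² × 550 m = 1.083×10^7 Pa = 0.01083 GPa
granodiorite: 2740 kg/m³ × 10 m/s² × 34560 m = 9.469×10^8 Pa = 0.9469 GPa
peridotite: 3300 kg/m³ × 10 m/s² × 39990 m = 1.320×10^9 Pa = 1.320 GPa
Total = 0.01569 + 0.01083 + 0.9469 + 1.320 = 2.2931 GPa

2.29 GPa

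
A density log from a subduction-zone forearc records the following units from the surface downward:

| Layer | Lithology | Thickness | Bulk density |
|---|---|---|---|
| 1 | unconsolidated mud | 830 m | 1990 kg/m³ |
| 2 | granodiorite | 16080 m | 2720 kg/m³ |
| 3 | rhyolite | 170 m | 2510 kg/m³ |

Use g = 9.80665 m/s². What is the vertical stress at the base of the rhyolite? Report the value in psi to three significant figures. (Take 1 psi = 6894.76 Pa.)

65200 psi

unconsolidated mud: 1990 kg/m³ × 9.80665 m/s² × 830 m = 1.620×10^7 Pa = 2349 psi
granodiorite: 2720 kg/m³ × 9.80665 m/s² × 16080 m = 4.289×10^8 Pa = 62209 psi
rhyolite: 2510 kg/m³ × 9.80665 m/s² × 170 m = 4.184×10^6 Pa = 606.9 psi
Total = 2349 + 62209 + 606.9 = 65166 psi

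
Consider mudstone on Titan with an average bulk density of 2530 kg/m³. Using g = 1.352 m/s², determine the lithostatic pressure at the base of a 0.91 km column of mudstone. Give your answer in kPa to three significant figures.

mudstone: 2530 kg/m³ × 1.352 m/s² × 910 m = 3.113×10^6 Pa = 3113 kPa

3110 kPa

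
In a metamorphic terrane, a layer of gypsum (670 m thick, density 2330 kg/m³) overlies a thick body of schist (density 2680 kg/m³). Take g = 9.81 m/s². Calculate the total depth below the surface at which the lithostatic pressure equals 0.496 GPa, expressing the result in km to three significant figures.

Pressure at base of upper layers: 2330×9.81×670 = 1.531×10^7 Pa = 0.01531 GPa
Remaining pressure to be supplied by schist: 4.960×10^8 − 1.531×10^7 = 4.807×10^8 Pa
Additional depth in schist = 4.807×10^8 Pa / (2680 kg/m³ × 9.81 m/s²) = 18283 m
Total depth = 670 m + 18283 m = 18953 m
= 18.953 km

19.0 km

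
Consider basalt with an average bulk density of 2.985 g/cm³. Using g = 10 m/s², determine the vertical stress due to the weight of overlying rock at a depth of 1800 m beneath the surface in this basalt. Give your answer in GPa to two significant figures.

basalt: 2985 kg/m³ × 10 m/s² × 1800 m = 5.373×10^7 Pa = 0.05373 GPa

0.054 GPa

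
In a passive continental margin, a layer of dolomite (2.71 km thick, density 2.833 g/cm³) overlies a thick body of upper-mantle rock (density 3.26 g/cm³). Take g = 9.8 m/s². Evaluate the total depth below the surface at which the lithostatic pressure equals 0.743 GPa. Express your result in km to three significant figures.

Pressure at base of upper layers: 2833×9.8×2710 = 7.524×10^7 Pa = 0.07524 GPa
Remaining pressure to be supplied by upper-mantle rock: 7.430×10^8 − 7.524×10^7 = 6.678×10^8 Pa
Additional depth in upper-mantle rock = 6.678×10^8 Pa / (3260 kg/m³ × 9.8 m/s²) = 20902 m
Total depth = 2710 m + 20902 m = 23612 m
= 23.612 km

23.6 km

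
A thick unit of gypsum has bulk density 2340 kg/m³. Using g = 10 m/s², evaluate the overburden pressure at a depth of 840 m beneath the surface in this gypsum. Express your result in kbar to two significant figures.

0.20 kbar

gypsum: 2340 kg/m³ × 10 m/s² × 840 m = 1.966×10^7 Pa = 0.1966 kbar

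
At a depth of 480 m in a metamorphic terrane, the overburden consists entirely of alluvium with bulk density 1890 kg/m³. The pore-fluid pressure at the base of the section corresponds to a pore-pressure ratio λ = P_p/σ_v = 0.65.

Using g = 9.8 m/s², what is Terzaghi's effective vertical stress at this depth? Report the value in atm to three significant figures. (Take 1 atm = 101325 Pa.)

Overburden (lithostatic) stress σ_v:
alluvium: 1890 kg/m³ × 9.8 m/s² × 480 m = 8.891×10^6 Pa = 8.891 MPa
Pore pressure P_p = λ·σ_v = 0.65 × 8.891 MPa = 5.779 MPa
Effective stress σ' = σ_v − P_p = 8.891 − 5.779 = 3.1117 MPa = 30.710 atm

30.7 atm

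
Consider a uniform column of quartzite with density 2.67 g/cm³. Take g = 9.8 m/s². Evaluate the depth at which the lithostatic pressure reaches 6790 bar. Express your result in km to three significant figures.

h = P/(ρg) = 6790 bar / (2670 kg/m³ × 9.8 m/s²) = 6.790×10^8 Pa / 26166 Pa/m = 25950 m
= 25.950 km

25.9 km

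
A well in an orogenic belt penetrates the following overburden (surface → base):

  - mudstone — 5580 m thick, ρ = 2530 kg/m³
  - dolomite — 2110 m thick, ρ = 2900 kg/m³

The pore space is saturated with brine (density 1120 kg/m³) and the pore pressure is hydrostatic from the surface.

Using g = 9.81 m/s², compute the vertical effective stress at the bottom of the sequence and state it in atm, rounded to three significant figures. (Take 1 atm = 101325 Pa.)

1130 atm

Overburden (lithostatic) stress σ_v:
mudstone: 2530 kg/m³ × 9.81 m/s² × 5580 m = 1.385×10^8 Pa = 138.5 MPa
dolomite: 2900 kg/m³ × 9.81 m/s² × 2110 m = 6.003×10^7 Pa = 60.03 MPa
Total = 138.5 + 60.03 = 198.52 MPa
Pore pressure P_p = 1120 kg/m³ × 9.81 m/s² × 7690 m = 8.449×10^7 Pa = 84.49 MPa
Effective stress σ' = σ_v − P_p = 198.5 − 84.49 = 114.03 MPa = 1125.4 atm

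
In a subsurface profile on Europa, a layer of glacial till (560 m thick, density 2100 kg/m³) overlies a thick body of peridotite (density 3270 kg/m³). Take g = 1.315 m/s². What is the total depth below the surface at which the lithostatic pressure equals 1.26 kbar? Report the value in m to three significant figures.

29500 m

Pressure at base of upper layers: 2100×1.315×560 = 1.546×10^6 Pa = 0.01546 kbar
Remaining pressure to be supplied by peridotite: 1.260×10^8 − 1.546×10^6 = 1.245×10^8 Pa
Additional depth in peridotite = 1.245×10^8 Pa / (3270 kg/m³ × 1.315 m/s²) = 28942 m
Total depth = 560 m + 28942 m = 29502 m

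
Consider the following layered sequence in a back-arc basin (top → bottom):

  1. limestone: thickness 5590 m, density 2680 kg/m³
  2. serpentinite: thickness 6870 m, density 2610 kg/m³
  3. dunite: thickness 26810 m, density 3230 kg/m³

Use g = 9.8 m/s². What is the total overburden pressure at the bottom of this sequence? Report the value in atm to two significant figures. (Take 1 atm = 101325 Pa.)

limestone: 2680 kg/m³ × 9.8 m/s² × 5590 m = 1.468×10^8 Pa = 1449 atm
serpentinite: 2610 kg/m³ × 9.8 m/s² × 6870 m = 1.757×10^8 Pa = 1734 atm
dunite: 3230 kg/m³ × 9.8 m/s² × 26810 m = 8.486×10^8 Pa = 8375 atm
Total = 1449 + 1734 + 8375 = 11559 atm

12000 atm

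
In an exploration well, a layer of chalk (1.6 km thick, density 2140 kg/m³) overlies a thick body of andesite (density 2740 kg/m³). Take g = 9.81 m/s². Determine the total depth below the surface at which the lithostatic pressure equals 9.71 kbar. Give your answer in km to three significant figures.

Pressure at base of upper layers: 2140×9.81×1600 = 3.359×10^7 Pa = 0.3359 kbar
Remaining pressure to be supplied by andesite: 9.710×10^8 − 3.359×10^7 = 9.374×10^8 Pa
Additional depth in andesite = 9.374×10^8 Pa / (2740 kg/m³ × 9.81 m/s²) = 34875 m
Total depth = 1600 m + 34875 m = 36475 m
= 36.475 km

36.5 km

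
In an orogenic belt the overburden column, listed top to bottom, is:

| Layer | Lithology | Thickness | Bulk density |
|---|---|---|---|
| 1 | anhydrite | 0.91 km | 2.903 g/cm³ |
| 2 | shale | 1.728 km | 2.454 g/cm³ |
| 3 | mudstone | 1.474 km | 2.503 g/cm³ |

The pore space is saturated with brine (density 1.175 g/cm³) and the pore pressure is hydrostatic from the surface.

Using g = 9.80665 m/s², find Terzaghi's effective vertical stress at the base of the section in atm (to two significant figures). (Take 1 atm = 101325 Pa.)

560 atm

Overburden (lithostatic) stress σ_v:
anhydrite: 2903 kg/m³ × 9.80665 m/s² × 910 m = 2.591×10^7 Pa = 25.91 MPa
shale: 2454 kg/m³ × 9.80665 m/s² × 1728 m = 4.159×10^7 Pa = 41.59 MPa
mudstone: 2503 kg/m³ × 9.80665 m/s² × 1474 m = 3.618×10^7 Pa = 36.18 MPa
Total = 25.91 + 41.59 + 36.18 = 103.67 MPa
Pore pressure P_p = 1175 kg/m³ × 9.80665 m/s² × 4112 m = 4.738×10^7 Pa = 47.38 MPa
Effective stress σ' = σ_v − P_p = 103.7 − 47.38 = 56.291 MPa = 555.55 atm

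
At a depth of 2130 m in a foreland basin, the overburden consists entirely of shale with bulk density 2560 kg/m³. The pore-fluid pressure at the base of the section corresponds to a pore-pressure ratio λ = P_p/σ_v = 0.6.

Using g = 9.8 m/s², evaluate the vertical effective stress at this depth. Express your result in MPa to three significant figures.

Overburden (lithostatic) stress σ_v:
shale: 2560 kg/m³ × 9.8 m/s² × 2130 m = 5.344×10^7 Pa = 53.44 MPa
Pore pressure P_p = λ·σ_v = 0.6 × 53.44 MPa = 32.06 MPa
Effective stress σ' = σ_v − P_p = 53.44 − 32.06 = 21.375 MPa

21.4 MPa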